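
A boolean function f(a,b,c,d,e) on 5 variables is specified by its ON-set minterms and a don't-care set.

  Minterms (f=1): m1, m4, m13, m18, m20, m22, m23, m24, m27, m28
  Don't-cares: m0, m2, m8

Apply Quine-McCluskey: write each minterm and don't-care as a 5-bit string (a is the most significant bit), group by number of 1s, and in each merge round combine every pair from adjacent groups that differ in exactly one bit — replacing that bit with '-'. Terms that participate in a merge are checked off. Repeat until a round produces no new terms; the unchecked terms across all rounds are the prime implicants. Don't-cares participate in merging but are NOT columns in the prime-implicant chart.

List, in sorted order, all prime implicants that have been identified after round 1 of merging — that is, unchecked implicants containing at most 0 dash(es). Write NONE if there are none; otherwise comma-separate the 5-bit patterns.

Round 0: 00000✓ 00001✓ 00010✓ 00100✓ 01000✓ 01101 10010✓ 10100✓ 10110✓ 10111✓ 11000✓ 11011 11100✓
Round 1: -0010 -0100 -1000 0-000 00-00 000-0 0000- 1-100 10-10 101-0 1011- 11-00
PIs = {-0010, -0100, -1000, 0-000, 00-00, 000-0, 0000-, 01101, 1-100, 10-10, 101-0, 1011-, 11-00, 11011}

01101, 11011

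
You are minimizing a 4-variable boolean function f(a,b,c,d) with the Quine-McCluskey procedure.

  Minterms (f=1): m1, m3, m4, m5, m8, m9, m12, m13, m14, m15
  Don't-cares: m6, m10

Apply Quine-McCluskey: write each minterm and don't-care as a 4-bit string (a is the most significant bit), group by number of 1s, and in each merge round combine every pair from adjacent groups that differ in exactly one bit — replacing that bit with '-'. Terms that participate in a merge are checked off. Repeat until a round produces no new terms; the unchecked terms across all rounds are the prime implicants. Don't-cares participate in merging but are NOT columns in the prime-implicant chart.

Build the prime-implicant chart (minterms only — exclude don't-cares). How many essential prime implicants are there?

2

size-2^0 implicants → 0001(✓)  0011(✓)  0100(✓)  0101(✓)  0110(✓)  1000(✓)  1001(✓)  1010(✓)  1100(✓)  1101(✓)  1110(✓)  1111(✓)
size-2^1 implicants → -001(✓)  -100(✓)  -101(✓)  -110(✓)  0-01(✓)  00-1  01-0(✓)  010-(✓)  1-00(✓)  1-01(✓)  1-10(✓)  10-0(✓)  100-(✓)  11-0(✓)  11-1(✓)  110-(✓)  111-(✓)
size-2^2 implicants → --01  -1-0  -10-  1--0  1-0-  11--
Unchecked terms (primes): --01, -1-0, -10-, 00-1, 1--0, 1-0-, 11--
Minterm coverage:
  m1 ⊆ --01,00-1
  m3 ⊆ 00-1 [E]
  m4 ⊆ -1-0,-10-
  m5 ⊆ --01,-10-
  m8 ⊆ 1--0,1-0-
  m9 ⊆ --01,1-0-
  m12 ⊆ -1-0,-10-,1--0,1-0-,11--
  m13 ⊆ --01,-10-,1-0-,11--
  m14 ⊆ -1-0,1--0,11--
  m15 ⊆ 11-- [E]
E = {00-1, 11--}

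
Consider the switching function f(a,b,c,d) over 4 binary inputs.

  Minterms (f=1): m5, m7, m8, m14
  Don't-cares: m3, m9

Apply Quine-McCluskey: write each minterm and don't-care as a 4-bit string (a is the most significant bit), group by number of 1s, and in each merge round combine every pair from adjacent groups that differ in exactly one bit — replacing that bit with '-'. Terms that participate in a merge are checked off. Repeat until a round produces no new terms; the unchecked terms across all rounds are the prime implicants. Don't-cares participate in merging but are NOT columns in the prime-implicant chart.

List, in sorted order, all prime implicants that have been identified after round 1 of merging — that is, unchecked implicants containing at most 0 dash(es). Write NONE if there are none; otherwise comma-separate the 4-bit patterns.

1110

[col 0] 0011*, 0101*, 0111*, 1000*, 1001*, 1110
[col 1] 0-11, 01-1, 100-
Prime implicants: 0-11, 01-1, 100-, 1110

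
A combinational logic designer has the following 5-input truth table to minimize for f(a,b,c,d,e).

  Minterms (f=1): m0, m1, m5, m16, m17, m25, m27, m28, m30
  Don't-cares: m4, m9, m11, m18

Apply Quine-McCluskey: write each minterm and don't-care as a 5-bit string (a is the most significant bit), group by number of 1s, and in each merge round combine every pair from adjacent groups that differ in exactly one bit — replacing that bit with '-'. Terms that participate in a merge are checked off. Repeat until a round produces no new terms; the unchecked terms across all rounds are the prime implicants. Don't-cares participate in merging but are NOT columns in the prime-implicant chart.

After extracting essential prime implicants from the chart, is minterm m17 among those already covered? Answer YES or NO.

Round 0: 00000✓ 00001✓ 00100✓ 00101✓ 01001✓ 01011✓ 10000✓ 10001✓ 10010✓ 11001✓ 11011✓ 11100✓ 11110✓
Round 1: -0000✓ -0001✓ -1001✓ -1011✓ 0-001✓ 00-00✓ 00-01✓ 0000-✓ 0010-✓ 010-1✓ 1-001✓ 100-0 1000-✓ 110-1✓ 111-0
Round 2: --001 -000- -10-1 00-0-
PIs = {--001, -000-, -10-1, 00-0-, 100-0, 111-0}
Coverage chart:
  m0: -000-,00-0-
  m1: --001,-000-,00-0-
  m5: 00-0- ←essential
  m16: -000-,100-0
  m17: --001,-000-
  m25: --001,-10-1
  m27: -10-1 ←essential
  m28: 111-0 ←essential
  m30: 111-0 ←essential
Essential: -10-1, 00-0-, 111-0

NO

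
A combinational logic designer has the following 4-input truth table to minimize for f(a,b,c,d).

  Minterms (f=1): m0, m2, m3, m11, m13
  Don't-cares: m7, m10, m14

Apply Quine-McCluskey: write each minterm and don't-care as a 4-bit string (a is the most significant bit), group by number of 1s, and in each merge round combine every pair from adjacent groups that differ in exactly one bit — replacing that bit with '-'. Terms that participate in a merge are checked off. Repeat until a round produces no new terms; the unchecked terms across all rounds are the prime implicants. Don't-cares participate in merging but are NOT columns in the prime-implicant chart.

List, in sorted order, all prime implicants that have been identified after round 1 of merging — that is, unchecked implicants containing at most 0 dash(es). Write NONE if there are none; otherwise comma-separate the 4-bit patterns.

1101

[col 0] 0000*, 0010*, 0011*, 0111*, 1010*, 1011*, 1101, 1110*
[col 1] -010*, -011*, 0-11, 00-0, 001-*, 1-10, 101-*
[col 2] -01-
Prime implicants: -01-, 0-11, 00-0, 1-10, 1101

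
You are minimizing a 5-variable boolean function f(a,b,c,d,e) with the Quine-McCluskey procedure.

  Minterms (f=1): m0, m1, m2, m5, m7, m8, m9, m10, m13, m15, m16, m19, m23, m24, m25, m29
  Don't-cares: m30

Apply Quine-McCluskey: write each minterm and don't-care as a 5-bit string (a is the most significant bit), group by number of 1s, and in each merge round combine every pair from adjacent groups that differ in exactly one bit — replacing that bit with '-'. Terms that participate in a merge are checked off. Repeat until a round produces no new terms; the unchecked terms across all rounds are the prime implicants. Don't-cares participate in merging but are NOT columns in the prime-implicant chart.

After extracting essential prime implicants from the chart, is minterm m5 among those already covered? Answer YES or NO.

YES

size-2^0 implicants → 00000(✓)  00001(✓)  00010(✓)  00101(✓)  00111(✓)  01000(✓)  01001(✓)  01010(✓)  01101(✓)  01111(✓)  10000(✓)  10011(✓)  10111(✓)  11000(✓)  11001(✓)  11101(✓)  11110
size-2^1 implicants → -0000(✓)  -0111  -1000(✓)  -1001(✓)  -1101(✓)  0-000(✓)  0-001(✓)  0-010(✓)  0-101(✓)  0-111(✓)  00-01(✓)  000-0(✓)  0000-(✓)  001-1(✓)  01-01(✓)  010-0(✓)  0100-(✓)  011-1(✓)  1-000(✓)  10-11  11-01(✓)  1100-(✓)
size-2^2 implicants → --000  -1-01  -100-  0--01  0-0-0  0-00-  0-1-1
Unchecked terms (primes): --000, -0111, -1-01, -100-, 0--01, 0-0-0, 0-00-, 0-1-1, 10-11, 11110
Minterm coverage:
  m0 ⊆ --000,0-0-0,0-00-
  m1 ⊆ 0--01,0-00-
  m2 ⊆ 0-0-0 [E]
  m5 ⊆ 0--01,0-1-1
  m7 ⊆ -0111,0-1-1
  m8 ⊆ --000,-100-,0-0-0,0-00-
  m9 ⊆ -1-01,-100-,0--01,0-00-
  m10 ⊆ 0-0-0 [E]
  m13 ⊆ -1-01,0--01,0-1-1
  m15 ⊆ 0-1-1 [E]
  m16 ⊆ --000 [E]
  m19 ⊆ 10-11 [E]
  m23 ⊆ -0111,10-11
  m24 ⊆ --000,-100-
  m25 ⊆ -1-01,-100-
  m29 ⊆ -1-01 [E]
E = {--000, -1-01, 0-0-0, 0-1-1, 10-11}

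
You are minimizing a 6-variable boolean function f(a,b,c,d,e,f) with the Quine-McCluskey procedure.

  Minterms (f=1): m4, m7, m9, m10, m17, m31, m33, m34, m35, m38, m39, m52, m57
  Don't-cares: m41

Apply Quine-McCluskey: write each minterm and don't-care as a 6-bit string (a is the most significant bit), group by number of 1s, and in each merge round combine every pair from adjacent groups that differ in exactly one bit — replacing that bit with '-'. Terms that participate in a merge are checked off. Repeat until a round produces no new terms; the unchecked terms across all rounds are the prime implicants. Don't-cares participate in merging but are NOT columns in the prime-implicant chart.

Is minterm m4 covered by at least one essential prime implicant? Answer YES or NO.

[col 0] 000100, 000111*, 001001*, 001010, 010001, 011111, 100001*, 100010*, 100011*, 100110*, 100111*, 101001*, 110100, 111001*
[col 1] -00111, -01001, 1-1001, 10-001, 100-10*, 100-11*, 1000-1, 10001-*, 10011-*
[col 2] 100-1-
Prime implicants: -00111, -01001, 000100, 001010, 010001, 011111, 1-1001, 10-001, 100-1-, 1000-1, 110100
PI chart (minterm → PIs covering it):
  4 | 000100  (sole → essential)
  7 | -00111  (sole → essential)
  9 | -01001  (sole → essential)
  10 | 001010  (sole → essential)
  17 | 010001  (sole → essential)
  31 | 011111  (sole → essential)
  33 | 10-001,1000-1
  34 | 100-1-  (sole → essential)
  35 | 100-1-,1000-1
  38 | 100-1-  (sole → essential)
  39 | -00111,100-1-
  52 | 110100  (sole → essential)
  57 | 1-1001  (sole → essential)
Essential prime implicants: -00111, -01001, 000100, 001010, 010001, 011111, 1-1001, 100-1-, 110100

YES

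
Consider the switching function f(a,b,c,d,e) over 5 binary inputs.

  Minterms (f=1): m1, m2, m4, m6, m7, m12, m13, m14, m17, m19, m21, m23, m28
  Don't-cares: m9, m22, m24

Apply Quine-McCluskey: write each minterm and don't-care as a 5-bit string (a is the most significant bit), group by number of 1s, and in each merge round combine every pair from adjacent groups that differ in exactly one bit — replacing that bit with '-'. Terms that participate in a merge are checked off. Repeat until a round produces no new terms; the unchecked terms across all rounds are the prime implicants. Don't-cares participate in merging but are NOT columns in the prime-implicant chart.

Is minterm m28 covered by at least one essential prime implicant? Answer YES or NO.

[col 0] 00001*, 00010*, 00100*, 00110*, 00111*, 01001*, 01100*, 01101*, 01110*, 10001*, 10011*, 10101*, 10110*, 10111*, 11000*, 11100*
[col 1] -0001, -0110*, -0111*, -1100, 0-001, 0-100*, 0-110*, 00-10, 001-0*, 0011-*, 01-01, 011-0*, 0110-, 10-01*, 10-11*, 100-1*, 101-1*, 1011-*, 11-00
[col 2] -011-, 0-1-0, 10--1
Prime implicants: -0001, -011-, -1100, 0-001, 0-1-0, 00-10, 01-01, 0110-, 10--1, 11-00
PI chart (minterm → PIs covering it):
  1 | -0001,0-001
  2 | 00-10  (sole → essential)
  4 | 0-1-0  (sole → essential)
  6 | -011-,0-1-0,00-10
  7 | -011-  (sole → essential)
  12 | -1100,0-1-0,0110-
  13 | 01-01,0110-
  14 | 0-1-0  (sole → essential)
  17 | -0001,10--1
  19 | 10--1  (sole → essential)
  21 | 10--1  (sole → essential)
  23 | -011-,10--1
  28 | -1100,11-00
Essential prime implicants: -011-, 0-1-0, 00-10, 10--1

NO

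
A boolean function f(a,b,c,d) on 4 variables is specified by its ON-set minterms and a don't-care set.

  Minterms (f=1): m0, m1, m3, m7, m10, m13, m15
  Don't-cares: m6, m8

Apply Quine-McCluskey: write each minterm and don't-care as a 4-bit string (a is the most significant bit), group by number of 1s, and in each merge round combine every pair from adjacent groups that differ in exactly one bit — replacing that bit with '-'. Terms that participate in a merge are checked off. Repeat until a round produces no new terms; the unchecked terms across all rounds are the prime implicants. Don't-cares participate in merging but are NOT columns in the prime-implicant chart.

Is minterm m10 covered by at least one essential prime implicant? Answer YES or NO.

YES

[col 0] 0000*, 0001*, 0011*, 0110*, 0111*, 1000*, 1010*, 1101*, 1111*
[col 1] -000, -111, 0-11, 00-1, 000-, 011-, 10-0, 11-1
Prime implicants: -000, -111, 0-11, 00-1, 000-, 011-, 10-0, 11-1
PI chart (minterm → PIs covering it):
  0 | -000,000-
  1 | 00-1,000-
  3 | 0-11,00-1
  7 | -111,0-11,011-
  10 | 10-0  (sole → essential)
  13 | 11-1  (sole → essential)
  15 | -111,11-1
Essential prime implicants: 10-0, 11-1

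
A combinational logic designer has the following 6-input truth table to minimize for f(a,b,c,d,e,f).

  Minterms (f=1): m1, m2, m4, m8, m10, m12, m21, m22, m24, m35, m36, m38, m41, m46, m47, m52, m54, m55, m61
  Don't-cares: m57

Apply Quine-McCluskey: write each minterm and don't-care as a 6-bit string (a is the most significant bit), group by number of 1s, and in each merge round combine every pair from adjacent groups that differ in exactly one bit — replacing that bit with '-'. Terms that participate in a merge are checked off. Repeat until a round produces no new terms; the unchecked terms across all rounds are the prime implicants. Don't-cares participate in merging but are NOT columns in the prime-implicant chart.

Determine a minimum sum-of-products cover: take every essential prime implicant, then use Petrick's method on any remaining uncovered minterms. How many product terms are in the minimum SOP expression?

[col 0] 000001, 000010*, 000100*, 001000*, 001010*, 001100*, 010101, 010110*, 011000*, 100011, 100100*, 100110*, 101001*, 101110*, 101111*, 110100*, 110110*, 110111*, 111001*, 111101*
[col 1] -00100, -10110, 0-1000, 00-010, 00-100, 001-00, 0010-0, 1-0100*, 1-0110*, 1-1001, 10-110, 1001-0*, 10111-, 1101-0*, 11011-, 111-01
[col 2] 1-01-0
Prime implicants: -00100, -10110, 0-1000, 00-010, 00-100, 000001, 001-00, 0010-0, 010101, 1-01-0, 1-1001, 10-110, 100011, 10111-, 11011-, 111-01
PI chart (minterm → PIs covering it):
  1 | 000001  (sole → essential)
  2 | 00-010  (sole → essential)
  4 | -00100,00-100
  8 | 0-1000,001-00,0010-0
  10 | 00-010,0010-0
  12 | 00-100,001-00
  21 | 010101  (sole → essential)
  22 | -10110  (sole → essential)
  24 | 0-1000  (sole → essential)
  35 | 100011  (sole → essential)
  36 | -00100,1-01-0
  38 | 1-01-0,10-110
  41 | 1-1001  (sole → essential)
  46 | 10-110,10111-
  47 | 10111-  (sole → essential)
  52 | 1-01-0  (sole → essential)
  54 | -10110,1-01-0,11011-
  55 | 11011-  (sole → essential)
  61 | 111-01  (sole → essential)
Essential prime implicants: -10110, 0-1000, 00-010, 000001, 010101, 1-01-0, 1-1001, 100011, 10111-, 11011-, 111-01
Petrick residual → 00-100
Minimum SOP uses 12 PIs: bc'def' + a'cd'e'f' + a'b'd'ef' + a'b'de'f' + a'b'c'd'e'f + a'bc'de'f + ac'df' + acd'e'f + ab'c'd'ef + ab'cde + abc'de + abce'f

12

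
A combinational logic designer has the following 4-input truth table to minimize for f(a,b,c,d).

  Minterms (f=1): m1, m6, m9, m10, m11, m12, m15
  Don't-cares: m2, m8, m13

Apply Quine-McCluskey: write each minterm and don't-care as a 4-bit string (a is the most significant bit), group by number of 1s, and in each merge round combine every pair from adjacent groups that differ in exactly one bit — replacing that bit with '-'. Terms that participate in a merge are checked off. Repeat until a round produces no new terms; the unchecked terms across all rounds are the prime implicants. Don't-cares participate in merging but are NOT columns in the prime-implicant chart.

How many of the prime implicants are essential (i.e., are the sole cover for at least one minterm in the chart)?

4

[col 0] 0001*, 0010*, 0110*, 1000*, 1001*, 1010*, 1011*, 1100*, 1101*, 1111*
[col 1] -001, -010, 0-10, 1-00*, 1-01*, 1-11*, 10-0*, 10-1*, 100-*, 101-*, 11-1*, 110-*
[col 2] 1--1, 1-0-, 10--
Prime implicants: -001, -010, 0-10, 1--1, 1-0-, 10--
PI chart (minterm → PIs covering it):
  1 | -001  (sole → essential)
  6 | 0-10  (sole → essential)
  9 | -001,1--1,1-0-,10--
  10 | -010,10--
  11 | 1--1,10--
  12 | 1-0-  (sole → essential)
  15 | 1--1  (sole → essential)
Essential prime implicants: -001, 0-10, 1--1, 1-0-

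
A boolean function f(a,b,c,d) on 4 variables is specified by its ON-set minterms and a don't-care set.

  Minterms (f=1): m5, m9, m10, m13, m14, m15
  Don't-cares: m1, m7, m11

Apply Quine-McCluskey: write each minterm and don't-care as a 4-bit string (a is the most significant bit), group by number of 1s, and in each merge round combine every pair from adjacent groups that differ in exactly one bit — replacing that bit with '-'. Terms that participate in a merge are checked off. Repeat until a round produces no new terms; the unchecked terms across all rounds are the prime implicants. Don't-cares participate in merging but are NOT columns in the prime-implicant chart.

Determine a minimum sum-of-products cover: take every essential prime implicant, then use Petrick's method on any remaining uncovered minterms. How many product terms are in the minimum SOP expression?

size-2^0 implicants → 0001(✓)  0101(✓)  0111(✓)  1001(✓)  1010(✓)  1011(✓)  1101(✓)  1110(✓)  1111(✓)
size-2^1 implicants → -001(✓)  -101(✓)  -111(✓)  0-01(✓)  01-1(✓)  1-01(✓)  1-10(✓)  1-11(✓)  10-1(✓)  101-(✓)  11-1(✓)  111-(✓)
size-2^2 implicants → --01  -1-1  1--1  1-1-
Unchecked terms (primes): --01, -1-1, 1--1, 1-1-
Minterm coverage:
  m5 ⊆ --01,-1-1
  m9 ⊆ --01,1--1
  m10 ⊆ 1-1- [E]
  m13 ⊆ --01,-1-1,1--1
  m14 ⊆ 1-1- [E]
  m15 ⊆ -1-1,1--1,1-1-
E = {1-1-}
Petrick residual → --01
Cover = c'd + ac  |cover|=2

2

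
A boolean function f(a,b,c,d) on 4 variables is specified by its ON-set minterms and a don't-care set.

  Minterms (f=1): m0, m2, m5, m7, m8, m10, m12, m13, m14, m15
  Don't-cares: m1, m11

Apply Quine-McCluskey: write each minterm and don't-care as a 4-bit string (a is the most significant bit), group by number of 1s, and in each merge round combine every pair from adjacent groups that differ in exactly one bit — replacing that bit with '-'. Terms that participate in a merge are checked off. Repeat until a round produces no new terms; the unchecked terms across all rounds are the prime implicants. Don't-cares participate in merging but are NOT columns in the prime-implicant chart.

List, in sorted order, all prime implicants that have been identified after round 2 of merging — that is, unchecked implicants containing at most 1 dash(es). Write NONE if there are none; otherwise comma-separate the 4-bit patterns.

0-01, 000-

size-2^0 implicants → 0000(✓)  0001(✓)  0010(✓)  0101(✓)  0111(✓)  1000(✓)  1010(✓)  1011(✓)  1100(✓)  1101(✓)  1110(✓)  1111(✓)
size-2^1 implicants → -000(✓)  -010(✓)  -101(✓)  -111(✓)  0-01  00-0(✓)  000-  01-1(✓)  1-00(✓)  1-10(✓)  1-11(✓)  10-0(✓)  101-(✓)  11-0(✓)  11-1(✓)  110-(✓)  111-(✓)
size-2^2 implicants → -0-0  -1-1  1--0  1-1-  11--
Unchecked terms (primes): -0-0, -1-1, 0-01, 000-, 1--0, 1-1-, 11--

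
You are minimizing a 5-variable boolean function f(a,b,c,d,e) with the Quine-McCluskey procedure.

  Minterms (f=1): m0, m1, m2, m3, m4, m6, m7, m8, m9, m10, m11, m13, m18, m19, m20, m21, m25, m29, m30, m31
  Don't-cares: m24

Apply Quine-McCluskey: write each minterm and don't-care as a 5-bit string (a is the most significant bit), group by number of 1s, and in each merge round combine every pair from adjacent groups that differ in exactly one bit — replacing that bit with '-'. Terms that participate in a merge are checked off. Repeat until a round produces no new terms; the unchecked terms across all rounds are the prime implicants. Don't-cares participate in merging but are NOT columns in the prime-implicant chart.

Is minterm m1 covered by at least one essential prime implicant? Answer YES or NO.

[col 0] 00000*, 00001*, 00010*, 00011*, 00100*, 00110*, 00111*, 01000*, 01001*, 01010*, 01011*, 01101*, 10010*, 10011*, 10100*, 10101*, 11000*, 11001*, 11101*, 11110*, 11111*
[col 1] -0010*, -0011*, -0100, -1000*, -1001*, -1101*, 0-000*, 0-001*, 0-010*, 0-011*, 00-00*, 00-10*, 00-11*, 000-0*, 000-1*, 0000-*, 0001-*, 001-0*, 0011-*, 01-01*, 010-0*, 010-1*, 0100-*, 0101-*, 1-101, 1001-*, 1010-, 11-01*, 1100-*, 111-1, 1111-
[col 2] -001-, -1-01, -100-, 0-0-0*, 0-0-1*, 0-00-*, 0-01-*, 00--0, 00-1-, 000--*, 010--*
[col 3] 0-0--
Prime implicants: -001-, -0100, -1-01, -100-, 0-0--, 00--0, 00-1-, 1-101, 1010-, 111-1, 1111-
PI chart (minterm → PIs covering it):
  0 | 0-0--,00--0
  1 | 0-0--  (sole → essential)
  2 | -001-,0-0--,00--0,00-1-
  3 | -001-,0-0--,00-1-
  4 | -0100,00--0
  6 | 00--0,00-1-
  7 | 00-1-  (sole → essential)
  8 | -100-,0-0--
  9 | -1-01,-100-,0-0--
  10 | 0-0--  (sole → essential)
  11 | 0-0--  (sole → essential)
  13 | -1-01  (sole → essential)
  18 | -001-  (sole → essential)
  19 | -001-  (sole → essential)
  20 | -0100,1010-
  21 | 1-101,1010-
  25 | -1-01,-100-
  29 | -1-01,1-101,111-1
  30 | 1111-  (sole → essential)
  31 | 111-1,1111-
Essential prime implicants: -001-, -1-01, 0-0--, 00-1-, 1111-

YES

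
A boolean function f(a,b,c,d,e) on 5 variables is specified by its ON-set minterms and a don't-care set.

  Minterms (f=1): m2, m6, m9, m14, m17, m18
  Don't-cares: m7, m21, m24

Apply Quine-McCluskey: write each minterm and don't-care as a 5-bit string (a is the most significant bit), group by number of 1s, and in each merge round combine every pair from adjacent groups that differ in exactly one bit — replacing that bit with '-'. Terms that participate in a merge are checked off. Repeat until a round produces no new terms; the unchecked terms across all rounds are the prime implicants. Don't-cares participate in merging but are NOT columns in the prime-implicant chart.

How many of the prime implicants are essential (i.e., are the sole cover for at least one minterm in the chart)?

size-2^0 implicants → 00010(✓)  00110(✓)  00111(✓)  01001  01110(✓)  10001(✓)  10010(✓)  10101(✓)  11000
size-2^1 implicants → -0010  0-110  00-10  0011-  10-01
Unchecked terms (primes): -0010, 0-110, 00-10, 0011-, 01001, 10-01, 11000
Minterm coverage:
  m2 ⊆ -0010,00-10
  m6 ⊆ 0-110,00-10,0011-
  m9 ⊆ 01001 [E]
  m14 ⊆ 0-110 [E]
  m17 ⊆ 10-01 [E]
  m18 ⊆ -0010 [E]
E = {-0010, 0-110, 01001, 10-01}

4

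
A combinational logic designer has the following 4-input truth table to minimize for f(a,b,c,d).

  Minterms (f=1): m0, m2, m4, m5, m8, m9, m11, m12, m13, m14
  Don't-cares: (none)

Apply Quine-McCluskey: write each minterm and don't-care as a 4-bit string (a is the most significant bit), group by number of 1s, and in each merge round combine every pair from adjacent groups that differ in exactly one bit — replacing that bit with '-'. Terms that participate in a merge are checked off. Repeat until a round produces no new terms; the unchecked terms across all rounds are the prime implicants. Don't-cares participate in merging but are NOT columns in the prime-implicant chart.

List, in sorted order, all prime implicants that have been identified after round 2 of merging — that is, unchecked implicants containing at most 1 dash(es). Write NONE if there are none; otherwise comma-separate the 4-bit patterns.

Round 0: 0000✓ 0010✓ 0100✓ 0101✓ 1000✓ 1001✓ 1011✓ 1100✓ 1101✓ 1110✓
Round 1: -000✓ -100✓ -101✓ 0-00✓ 00-0 010-✓ 1-00✓ 1-01✓ 10-1 100-✓ 11-0 110-✓
Round 2: --00 -10- 1-0-
PIs = {--00, -10-, 00-0, 1-0-, 10-1, 11-0}

00-0, 10-1, 11-0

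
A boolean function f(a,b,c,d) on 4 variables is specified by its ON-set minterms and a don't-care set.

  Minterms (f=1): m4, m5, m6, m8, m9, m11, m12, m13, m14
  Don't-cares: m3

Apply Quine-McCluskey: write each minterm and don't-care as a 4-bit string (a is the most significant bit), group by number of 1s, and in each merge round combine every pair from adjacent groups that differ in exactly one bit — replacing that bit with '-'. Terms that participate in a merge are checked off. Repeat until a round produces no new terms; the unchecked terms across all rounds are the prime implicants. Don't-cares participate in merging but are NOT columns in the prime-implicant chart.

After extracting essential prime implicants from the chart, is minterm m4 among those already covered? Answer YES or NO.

YES

size-2^0 implicants → 0011(✓)  0100(✓)  0101(✓)  0110(✓)  1000(✓)  1001(✓)  1011(✓)  1100(✓)  1101(✓)  1110(✓)
size-2^1 implicants → -011  -100(✓)  -101(✓)  -110(✓)  01-0(✓)  010-(✓)  1-00(✓)  1-01(✓)  10-1  100-(✓)  11-0(✓)  110-(✓)
size-2^2 implicants → -1-0  -10-  1-0-
Unchecked terms (primes): -011, -1-0, -10-, 1-0-, 10-1
Minterm coverage:
  m4 ⊆ -1-0,-10-
  m5 ⊆ -10- [E]
  m6 ⊆ -1-0 [E]
  m8 ⊆ 1-0- [E]
  m9 ⊆ 1-0-,10-1
  m11 ⊆ -011,10-1
  m12 ⊆ -1-0,-10-,1-0-
  m13 ⊆ -10-,1-0-
  m14 ⊆ -1-0 [E]
E = {-1-0, -10-, 1-0-}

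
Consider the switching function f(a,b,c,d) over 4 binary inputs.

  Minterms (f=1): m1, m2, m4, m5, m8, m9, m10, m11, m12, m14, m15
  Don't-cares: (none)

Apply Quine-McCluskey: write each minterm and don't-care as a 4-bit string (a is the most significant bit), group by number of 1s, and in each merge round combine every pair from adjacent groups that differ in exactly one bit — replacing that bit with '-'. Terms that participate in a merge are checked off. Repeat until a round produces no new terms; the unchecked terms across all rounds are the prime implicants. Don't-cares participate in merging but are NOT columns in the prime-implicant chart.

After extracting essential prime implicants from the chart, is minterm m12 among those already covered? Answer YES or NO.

NO

size-2^0 implicants → 0001(✓)  0010(✓)  0100(✓)  0101(✓)  1000(✓)  1001(✓)  1010(✓)  1011(✓)  1100(✓)  1110(✓)  1111(✓)
size-2^1 implicants → -001  -010  -100  0-01  010-  1-00(✓)  1-10(✓)  1-11(✓)  10-0(✓)  10-1(✓)  100-(✓)  101-(✓)  11-0(✓)  111-(✓)
size-2^2 implicants → 1--0  1-1-  10--
Unchecked terms (primes): -001, -010, -100, 0-01, 010-, 1--0, 1-1-, 10--
Minterm coverage:
  m1 ⊆ -001,0-01
  m2 ⊆ -010 [E]
  m4 ⊆ -100,010-
  m5 ⊆ 0-01,010-
  m8 ⊆ 1--0,10--
  m9 ⊆ -001,10--
  m10 ⊆ -010,1--0,1-1-,10--
  m11 ⊆ 1-1-,10--
  m12 ⊆ -100,1--0
  m14 ⊆ 1--0,1-1-
  m15 ⊆ 1-1- [E]
E = {-010, 1-1-}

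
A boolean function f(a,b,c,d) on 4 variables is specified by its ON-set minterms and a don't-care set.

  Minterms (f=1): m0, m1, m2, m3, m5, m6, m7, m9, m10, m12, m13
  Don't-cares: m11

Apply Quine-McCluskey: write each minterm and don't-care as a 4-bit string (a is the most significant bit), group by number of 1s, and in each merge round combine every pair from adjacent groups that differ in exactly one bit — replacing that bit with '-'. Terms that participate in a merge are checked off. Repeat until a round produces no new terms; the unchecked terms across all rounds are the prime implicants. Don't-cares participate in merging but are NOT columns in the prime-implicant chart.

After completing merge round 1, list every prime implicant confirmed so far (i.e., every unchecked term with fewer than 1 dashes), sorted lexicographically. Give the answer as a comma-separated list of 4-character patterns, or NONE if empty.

NONE

size-2^0 implicants → 0000(✓)  0001(✓)  0010(✓)  0011(✓)  0101(✓)  0110(✓)  0111(✓)  1001(✓)  1010(✓)  1011(✓)  1100(✓)  1101(✓)
size-2^1 implicants → -001(✓)  -010(✓)  -011(✓)  -101(✓)  0-01(✓)  0-10(✓)  0-11(✓)  00-0(✓)  00-1(✓)  000-(✓)  001-(✓)  01-1(✓)  011-(✓)  1-01(✓)  10-1(✓)  101-(✓)  110-
size-2^2 implicants → --01  -0-1  -01-  0--1  0-1-  00--
Unchecked terms (primes): --01, -0-1, -01-, 0--1, 0-1-, 00--, 110-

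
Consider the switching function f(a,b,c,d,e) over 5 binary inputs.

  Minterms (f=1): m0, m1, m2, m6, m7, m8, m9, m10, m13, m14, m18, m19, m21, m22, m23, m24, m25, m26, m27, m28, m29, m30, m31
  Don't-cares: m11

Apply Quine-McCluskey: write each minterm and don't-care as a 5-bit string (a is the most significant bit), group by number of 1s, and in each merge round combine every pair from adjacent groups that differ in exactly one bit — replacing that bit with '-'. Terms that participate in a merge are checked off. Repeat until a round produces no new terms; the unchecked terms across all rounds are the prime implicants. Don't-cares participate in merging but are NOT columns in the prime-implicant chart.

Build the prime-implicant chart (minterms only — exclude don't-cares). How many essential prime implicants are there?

size-2^0 implicants → 00000(✓)  00001(✓)  00010(✓)  00110(✓)  00111(✓)  01000(✓)  01001(✓)  01010(✓)  01011(✓)  01101(✓)  01110(✓)  10010(✓)  10011(✓)  10101(✓)  10110(✓)  10111(✓)  11000(✓)  11001(✓)  11010(✓)  11011(✓)  11100(✓)  11101(✓)  11110(✓)  11111(✓)
size-2^1 implicants → -0010(✓)  -0110(✓)  -0111(✓)  -1000(✓)  -1001(✓)  -1010(✓)  -1011(✓)  -1101(✓)  -1110(✓)  0-000(✓)  0-001(✓)  0-010(✓)  0-110(✓)  00-10(✓)  000-0(✓)  0000-(✓)  0011-(✓)  01-01(✓)  01-10(✓)  010-0(✓)  010-1(✓)  0100-(✓)  0101-(✓)  1-010(✓)  1-011(✓)  1-101(✓)  1-110(✓)  1-111(✓)  10-10(✓)  10-11(✓)  1001-(✓)  101-1(✓)  1011-(✓)  11-00(✓)  11-01(✓)  11-10(✓)  11-11(✓)  110-0(✓)  110-1(✓)  1100-(✓)  1101-(✓)  111-0(✓)  111-1(✓)  1110-(✓)  1111-(✓)
size-2^2 implicants → --010(✓)  --110(✓)  -0-10(✓)  -011-  -1-01  -1-10(✓)  -10-0(✓)  -10-1(✓)  -100-(✓)  -101-(✓)  0--10(✓)  0-0-0  0-00-  010--(✓)  1--10(✓)  1--11(✓)  1-01-(✓)  1-1-1  1-11-(✓)  10-1-(✓)  11--0(✓)  11--1(✓)  11-0-(✓)  11-1-(✓)  110--(✓)  111--(✓)
size-2^3 implicants → ---10  -10--  1--1-  11---
Unchecked terms (primes): ---10, -011-, -1-01, -10--, 0-0-0, 0-00-, 1--1-, 1-1-1, 11---
Minterm coverage:
  m0 ⊆ 0-0-0,0-00-
  m1 ⊆ 0-00- [E]
  m2 ⊆ ---10,0-0-0
  m6 ⊆ ---10,-011-
  m7 ⊆ -011- [E]
  m8 ⊆ -10--,0-0-0,0-00-
  m9 ⊆ -1-01,-10--,0-00-
  m10 ⊆ ---10,-10--,0-0-0
  m13 ⊆ -1-01 [E]
  m14 ⊆ ---10 [E]
  m18 ⊆ ---10,1--1-
  m19 ⊆ 1--1- [E]
  m21 ⊆ 1-1-1 [E]
  m22 ⊆ ---10,-011-,1--1-
  m23 ⊆ -011-,1--1-,1-1-1
  m24 ⊆ -10--,11---
  m25 ⊆ -1-01,-10--,11---
  m26 ⊆ ---10,-10--,1--1-,11---
  m27 ⊆ -10--,1--1-,11---
  m28 ⊆ 11--- [E]
  m29 ⊆ -1-01,1-1-1,11---
  m30 ⊆ ---10,1--1-,11---
  m31 ⊆ 1--1-,1-1-1,11---
E = {---10, -011-, -1-01, 0-00-, 1--1-, 1-1-1, 11---}

7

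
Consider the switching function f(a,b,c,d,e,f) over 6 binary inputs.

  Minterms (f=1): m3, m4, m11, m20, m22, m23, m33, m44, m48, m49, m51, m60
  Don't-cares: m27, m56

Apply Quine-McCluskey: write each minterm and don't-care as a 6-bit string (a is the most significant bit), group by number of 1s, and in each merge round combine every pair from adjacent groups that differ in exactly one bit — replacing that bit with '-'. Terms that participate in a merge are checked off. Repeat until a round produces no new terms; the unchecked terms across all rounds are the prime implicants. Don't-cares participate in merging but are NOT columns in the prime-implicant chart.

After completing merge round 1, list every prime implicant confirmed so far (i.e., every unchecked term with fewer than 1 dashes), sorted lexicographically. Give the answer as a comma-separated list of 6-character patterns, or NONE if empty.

Round 0: 000011✓ 000100✓ 001011✓ 010100✓ 010110✓ 010111✓ 011011✓ 100001✓ 101100✓ 110000✓ 110001✓ 110011✓ 111000✓ 111100✓
Round 1: 0-0100 0-1011 00-011 0101-0 01011- 1-0001 1-1100 11-000 1100-1 11000- 111-00
PIs = {0-0100, 0-1011, 00-011, 0101-0, 01011-, 1-0001, 1-1100, 11-000, 1100-1, 11000-, 111-00}

NONE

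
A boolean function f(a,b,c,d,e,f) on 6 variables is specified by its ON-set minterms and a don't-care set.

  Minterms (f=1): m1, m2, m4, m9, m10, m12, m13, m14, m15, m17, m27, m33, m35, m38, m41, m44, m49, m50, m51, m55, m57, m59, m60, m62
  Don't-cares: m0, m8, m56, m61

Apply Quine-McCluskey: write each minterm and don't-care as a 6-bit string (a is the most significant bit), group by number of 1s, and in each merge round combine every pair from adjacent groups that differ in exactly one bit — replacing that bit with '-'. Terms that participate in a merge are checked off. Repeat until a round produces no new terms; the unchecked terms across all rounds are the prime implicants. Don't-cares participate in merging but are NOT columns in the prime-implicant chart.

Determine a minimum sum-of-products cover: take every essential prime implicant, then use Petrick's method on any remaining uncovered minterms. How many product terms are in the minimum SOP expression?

13

[col 0] 000000*, 000001*, 000010*, 000100*, 001000*, 001001*, 001010*, 001100*, 001101*, 001110*, 001111*, 010001*, 011011*, 100001*, 100011*, 100110, 101001*, 101100*, 110001*, 110010*, 110011*, 110111*, 111000*, 111001*, 111011*, 111100*, 111101*, 111110*
[col 1] -00001*, -01001*, -01100, -10001*, -11011, 0-0001*, 00-000*, 00-001*, 00-010*, 00-100*, 000-00*, 0000-0*, 00000-*, 001-00*, 001-01*, 001-10*, 0010-0*, 00100-*, 0011-0*, 0011-1*, 00110-*, 00111-*, 1-0001*, 1-0011*, 1-1001*, 1-1100, 10-001*, 1000-1*, 11-001*, 11-011*, 110-11, 1100-1*, 11001-, 111-00*, 111-01*, 1110-1*, 11100-*, 1111-0, 11110-*
[col 2] --0001, -0-001, 00--00, 00-0-0, 00-00-, 001--0, 001-0-, 0011--, 1--001, 1-00-1, 11-0-1, 111-0-
Prime implicants: --0001, -0-001, -01100, -11011, 00--00, 00-0-0, 00-00-, 001--0, 001-0-, 0011--, 1--001, 1-00-1, 1-1100, 100110, 11-0-1, 110-11, 11001-, 111-0-, 1111-0
PI chart (minterm → PIs covering it):
  1 | --0001,-0-001,00-00-
  2 | 00-0-0  (sole → essential)
  4 | 00--00  (sole → essential)
  9 | -0-001,00-00-,001-0-
  10 | 00-0-0,001--0
  12 | -01100,00--00,001--0,001-0-,0011--
  13 | 001-0-,0011--
  14 | 001--0,0011--
  15 | 0011--  (sole → essential)
  17 | --0001  (sole → essential)
  27 | -11011  (sole → essential)
  33 | --0001,-0-001,1--001,1-00-1
  35 | 1-00-1  (sole → essential)
  38 | 100110  (sole → essential)
  41 | -0-001,1--001
  44 | -01100,1-1100
  49 | --0001,1--001,1-00-1,11-0-1
  50 | 11001-  (sole → essential)
  51 | 1-00-1,11-0-1,110-11,11001-
  55 | 110-11  (sole → essential)
  57 | 1--001,11-0-1,111-0-
  59 | -11011,11-0-1
  60 | 1-1100,111-0-,1111-0
  62 | 1111-0  (sole → essential)
Essential prime implicants: --0001, -11011, 00--00, 00-0-0, 0011--, 1-00-1, 100110, 110-11, 11001-, 1111-0
Petrick residual → -0-001, -01100, 1--001
Minimum SOP uses 13 PIs: c'd'e'f + b'd'e'f + b'cde'f' + bcd'ef + a'b'e'f' + a'b'd'f' + a'b'cd + ad'e'f + ac'd'f + ab'c'def' + abc'ef + abc'd'e + abcdf'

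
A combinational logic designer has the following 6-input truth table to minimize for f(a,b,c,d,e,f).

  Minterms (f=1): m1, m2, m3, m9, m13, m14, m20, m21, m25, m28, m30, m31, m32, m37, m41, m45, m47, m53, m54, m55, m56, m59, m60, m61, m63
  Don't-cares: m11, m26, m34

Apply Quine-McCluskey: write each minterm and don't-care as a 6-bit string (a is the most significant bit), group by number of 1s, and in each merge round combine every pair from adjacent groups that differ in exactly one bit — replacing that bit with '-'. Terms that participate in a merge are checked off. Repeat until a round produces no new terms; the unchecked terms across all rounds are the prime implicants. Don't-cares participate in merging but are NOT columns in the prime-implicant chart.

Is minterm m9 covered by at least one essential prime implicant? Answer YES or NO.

YES

[col 0] 000001*, 000010*, 000011*, 001001*, 001011*, 001101*, 001110*, 010100*, 010101*, 011001*, 011010*, 011100*, 011110*, 011111*, 100000*, 100010*, 100101*, 101001*, 101101*, 101111*, 110101*, 110110*, 110111*, 111000*, 111011*, 111100*, 111101*, 111111*
[col 1] -00010, -01001*, -01101*, -10101, -11100, -11111, 0-1001, 0-1110, 00-001*, 00-011*, 0000-1*, 00001-, 001-01*, 0010-1*, 01-100, 01010-, 011-10, 0111-0, 01111-, 1-0101*, 1-1101*, 1-1111*, 10-101*, 1000-0, 101-01*, 1011-1*, 11-101*, 11-111*, 1101-1*, 11011-, 111-00, 111-11, 1111-1*, 11110-
[col 2] -01-01, 00-0-1, 1--101, 1-11-1, 11-1-1
Prime implicants: -00010, -01-01, -10101, -11100, -11111, 0-1001, 0-1110, 00-0-1, 00001-, 01-100, 01010-, 011-10, 0111-0, 01111-, 1--101, 1-11-1, 1000-0, 11-1-1, 11011-, 111-00, 111-11, 11110-
PI chart (minterm → PIs covering it):
  1 | 00-0-1  (sole → essential)
  2 | -00010,00001-
  3 | 00-0-1,00001-
  9 | -01-01,0-1001,00-0-1
  13 | -01-01  (sole → essential)
  14 | 0-1110  (sole → essential)
  20 | 01-100,01010-
  21 | -10101,01010-
  25 | 0-1001  (sole → essential)
  28 | -11100,01-100,0111-0
  30 | 0-1110,011-10,0111-0,01111-
  31 | -11111,01111-
  32 | 1000-0  (sole → essential)
  37 | 1--101  (sole → essential)
  41 | -01-01  (sole → essential)
  45 | -01-01,1--101,1-11-1
  47 | 1-11-1  (sole → essential)
  53 | -10101,1--101,11-1-1
  54 | 11011-  (sole → essential)
  55 | 11-1-1,11011-
  56 | 111-00  (sole → essential)
  59 | 111-11  (sole → essential)
  60 | -11100,111-00,11110-
  61 | 1--101,1-11-1,11-1-1,11110-
  63 | -11111,1-11-1,11-1-1,111-11
Essential prime implicants: -01-01, 0-1001, 0-1110, 00-0-1, 1--101, 1-11-1, 1000-0, 11011-, 111-00, 111-11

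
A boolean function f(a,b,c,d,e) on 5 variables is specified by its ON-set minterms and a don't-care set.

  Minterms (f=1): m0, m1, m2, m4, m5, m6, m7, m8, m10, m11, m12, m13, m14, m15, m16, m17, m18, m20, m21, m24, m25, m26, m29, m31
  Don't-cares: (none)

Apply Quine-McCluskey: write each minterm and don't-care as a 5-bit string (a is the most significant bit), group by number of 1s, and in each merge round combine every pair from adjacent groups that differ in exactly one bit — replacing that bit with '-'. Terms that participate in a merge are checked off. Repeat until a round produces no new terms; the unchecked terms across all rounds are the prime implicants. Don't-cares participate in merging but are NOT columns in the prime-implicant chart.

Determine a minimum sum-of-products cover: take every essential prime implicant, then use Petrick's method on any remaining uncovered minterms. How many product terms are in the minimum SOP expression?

6

[col 0] 00000*, 00001*, 00010*, 00100*, 00101*, 00110*, 00111*, 01000*, 01010*, 01011*, 01100*, 01101*, 01110*, 01111*, 10000*, 10001*, 10010*, 10100*, 10101*, 11000*, 11001*, 11010*, 11101*, 11111*
[col 1] -0000*, -0001*, -0010*, -0100*, -0101*, -1000*, -1010*, -1101*, -1111*, 0-000*, 0-010*, 0-100*, 0-101*, 0-110*, 0-111*, 00-00*, 00-01*, 00-10*, 000-0*, 0000-*, 001-0*, 001-1*, 0010-*, 0011-*, 01-00*, 01-10*, 01-11*, 010-0*, 0101-*, 011-0*, 011-1*, 0110-*, 0111-*, 1-000*, 1-001*, 1-010*, 1-101*, 10-00*, 10-01*, 100-0*, 1000-*, 1010-*, 11-01*, 110-0*, 1100-*, 111-1*
[col 2] --000*, --010*, --101, -0-00*, -0-01*, -00-0*, -000-*, -010-*, -10-0*, -11-1, 0--00*, 0--10*, 0-0-0*, 0-1-0*, 0-1-1*, 0-10-*, 0-11-*, 00--0*, 00-0-*, 001--*, 01--0*, 01-1-, 011--*, 1--01, 1-0-0*, 1-00-, 10-0-*
[col 3] --0-0, -0-0-, 0---0, 0-1--
Prime implicants: --0-0, --101, -0-0-, -11-1, 0---0, 0-1--, 01-1-, 1--01, 1-00-
PI chart (minterm → PIs covering it):
  0 | --0-0,-0-0-,0---0
  1 | -0-0-  (sole → essential)
  2 | --0-0,0---0
  4 | -0-0-,0---0,0-1--
  5 | --101,-0-0-,0-1--
  6 | 0---0,0-1--
  7 | 0-1--  (sole → essential)
  8 | --0-0,0---0
  10 | --0-0,0---0,01-1-
  11 | 01-1-  (sole → essential)
  12 | 0---0,0-1--
  13 | --101,-11-1,0-1--
  14 | 0---0,0-1--,01-1-
  15 | -11-1,0-1--,01-1-
  16 | --0-0,-0-0-,1-00-
  17 | -0-0-,1--01,1-00-
  18 | --0-0  (sole → essential)
  20 | -0-0-  (sole → essential)
  21 | --101,-0-0-,1--01
  24 | --0-0,1-00-
  25 | 1--01,1-00-
  26 | --0-0  (sole → essential)
  29 | --101,-11-1,1--01
  31 | -11-1  (sole → essential)
Essential prime implicants: --0-0, -0-0-, -11-1, 0-1--, 01-1-
Petrick residual → 1--01
Minimum SOP uses 6 PIs: c'e' + b'd' + bce + a'c + a'bd + ad'e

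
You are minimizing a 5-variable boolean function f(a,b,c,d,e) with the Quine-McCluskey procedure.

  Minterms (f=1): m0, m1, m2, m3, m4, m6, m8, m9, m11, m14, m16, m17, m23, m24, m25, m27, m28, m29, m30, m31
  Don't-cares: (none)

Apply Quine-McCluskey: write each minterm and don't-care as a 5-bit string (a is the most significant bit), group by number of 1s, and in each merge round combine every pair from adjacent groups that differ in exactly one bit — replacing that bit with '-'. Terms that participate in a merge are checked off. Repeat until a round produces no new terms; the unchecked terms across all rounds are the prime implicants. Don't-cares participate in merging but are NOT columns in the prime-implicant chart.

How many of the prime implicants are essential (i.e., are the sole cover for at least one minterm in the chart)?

3

size-2^0 implicants → 00000(✓)  00001(✓)  00010(✓)  00011(✓)  00100(✓)  00110(✓)  01000(✓)  01001(✓)  01011(✓)  01110(✓)  10000(✓)  10001(✓)  10111(✓)  11000(✓)  11001(✓)  11011(✓)  11100(✓)  11101(✓)  11110(✓)  11111(✓)
size-2^1 implicants → -0000(✓)  -0001(✓)  -1000(✓)  -1001(✓)  -1011(✓)  -1110  0-000(✓)  0-001(✓)  0-011(✓)  0-110  00-00(✓)  00-10(✓)  000-0(✓)  000-1(✓)  0000-(✓)  0001-(✓)  001-0(✓)  010-1(✓)  0100-(✓)  1-000(✓)  1-001(✓)  1-111  1000-(✓)  11-00(✓)  11-01(✓)  11-11(✓)  110-1(✓)  1100-(✓)  111-0(✓)  111-1(✓)  1110-(✓)  1111-(✓)
size-2^2 implicants → --000(✓)  --001(✓)  -000-(✓)  -10-1  -100-(✓)  0-0-1  0-00-(✓)  00--0  000--  1-00-(✓)  11--1  11-0-  111--
size-2^3 implicants → --00-
Unchecked terms (primes): --00-, -10-1, -1110, 0-0-1, 0-110, 00--0, 000--, 1-111, 11--1, 11-0-, 111--
Minterm coverage:
  m0 ⊆ --00-,00--0,000--
  m1 ⊆ --00-,0-0-1,000--
  m2 ⊆ 00--0,000--
  m3 ⊆ 0-0-1,000--
  m4 ⊆ 00--0 [E]
  m6 ⊆ 0-110,00--0
  m8 ⊆ --00- [E]
  m9 ⊆ --00-,-10-1,0-0-1
  m11 ⊆ -10-1,0-0-1
  m14 ⊆ -1110,0-110
  m16 ⊆ --00- [E]
  m17 ⊆ --00- [E]
  m23 ⊆ 1-111 [E]
  m24 ⊆ --00-,11-0-
  m25 ⊆ --00-,-10-1,11--1,11-0-
  m27 ⊆ -10-1,11--1
  m28 ⊆ 11-0-,111--
  m29 ⊆ 11--1,11-0-,111--
  m30 ⊆ -1110,111--
  m31 ⊆ 1-111,11--1,111--
E = {--00-, 00--0, 1-111}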